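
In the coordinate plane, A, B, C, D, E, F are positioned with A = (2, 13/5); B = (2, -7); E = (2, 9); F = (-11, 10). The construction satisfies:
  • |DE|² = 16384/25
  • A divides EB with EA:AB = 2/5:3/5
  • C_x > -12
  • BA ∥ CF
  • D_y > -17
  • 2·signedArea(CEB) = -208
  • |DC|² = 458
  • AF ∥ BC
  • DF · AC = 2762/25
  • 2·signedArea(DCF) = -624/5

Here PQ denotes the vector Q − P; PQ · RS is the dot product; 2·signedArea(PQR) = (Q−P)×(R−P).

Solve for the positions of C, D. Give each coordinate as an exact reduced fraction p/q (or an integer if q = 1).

1. C_x = -11  [BA ∥ CF ∩ AF ∥ BC]
2. C_y = 2/5  [BA ∥ CF ∩ AF ∥ BC]
   → C = (-11, 2/5)
3. D_x = 2  [DF · AC = 2762/25 ∩ 2·signedArea(DCF) = -624/5]
4. D_y = -83/5  [DF · AC = 2762/25 ∩ 2·signedArea(DCF) = -624/5]
   → D = (2, -83/5)

C = (-11, 2/5)
D = (2, -83/5)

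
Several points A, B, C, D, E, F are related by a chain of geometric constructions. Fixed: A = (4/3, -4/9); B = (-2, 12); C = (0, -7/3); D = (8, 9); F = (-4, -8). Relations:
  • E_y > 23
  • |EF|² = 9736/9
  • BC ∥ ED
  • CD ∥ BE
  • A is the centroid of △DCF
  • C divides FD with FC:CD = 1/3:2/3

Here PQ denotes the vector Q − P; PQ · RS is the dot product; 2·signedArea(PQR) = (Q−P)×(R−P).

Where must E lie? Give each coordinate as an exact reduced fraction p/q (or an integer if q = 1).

1. E_x = 6  [BC ∥ ED ∩ CD ∥ BE]
2. E_y = 70/3  [BC ∥ ED ∩ CD ∥ BE]
   → E = (6, 70/3)

E = (6, 70/3)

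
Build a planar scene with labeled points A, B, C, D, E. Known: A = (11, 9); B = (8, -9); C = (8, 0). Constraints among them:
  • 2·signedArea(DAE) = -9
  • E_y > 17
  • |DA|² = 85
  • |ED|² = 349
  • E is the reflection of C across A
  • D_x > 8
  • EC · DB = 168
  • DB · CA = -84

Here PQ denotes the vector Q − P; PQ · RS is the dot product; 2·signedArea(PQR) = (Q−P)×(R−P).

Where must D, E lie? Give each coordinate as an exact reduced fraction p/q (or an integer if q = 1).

D = (9, 0)
E = (14, 18)

1. D_x = 9  [line -3·x + -9·y + 27 = 0 ∩ |DA|² = 85]
2. D_y = 0  [line -3·x + -9·y + 27 = 0 ∩ |DA|² = 85]
   → D = (9, 0)
3. E_x = 14  [2·signedArea(DAE) = -9 ∩ E is the reflection of C across A]
4. E_y = 18  [2·signedArea(DAE) = -9 ∩ E is the reflection of C across A]
   → E = (14, 18)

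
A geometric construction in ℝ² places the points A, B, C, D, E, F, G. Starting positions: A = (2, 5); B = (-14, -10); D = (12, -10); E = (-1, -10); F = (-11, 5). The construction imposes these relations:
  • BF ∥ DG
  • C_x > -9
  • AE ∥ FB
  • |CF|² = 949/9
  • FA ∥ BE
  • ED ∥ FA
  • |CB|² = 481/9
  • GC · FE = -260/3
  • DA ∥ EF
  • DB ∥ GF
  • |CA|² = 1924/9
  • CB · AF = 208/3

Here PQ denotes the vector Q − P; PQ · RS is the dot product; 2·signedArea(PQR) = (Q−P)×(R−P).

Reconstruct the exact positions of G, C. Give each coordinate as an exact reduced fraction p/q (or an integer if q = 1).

1. G_x = 15  [DB ∥ GF ∩ BF ∥ DG]
2. G_y = 5  [DB ∥ GF ∩ BF ∥ DG]
   → G = (15, 5)
3. C_x = -26/3  [CB · AF = 208/3 ∩ GC · FE = -260/3]
4. C_y = -5  [CB · AF = 208/3 ∩ GC · FE = -260/3]
   → C = (-26/3, -5)

C = (-26/3, -5)
G = (15, 5)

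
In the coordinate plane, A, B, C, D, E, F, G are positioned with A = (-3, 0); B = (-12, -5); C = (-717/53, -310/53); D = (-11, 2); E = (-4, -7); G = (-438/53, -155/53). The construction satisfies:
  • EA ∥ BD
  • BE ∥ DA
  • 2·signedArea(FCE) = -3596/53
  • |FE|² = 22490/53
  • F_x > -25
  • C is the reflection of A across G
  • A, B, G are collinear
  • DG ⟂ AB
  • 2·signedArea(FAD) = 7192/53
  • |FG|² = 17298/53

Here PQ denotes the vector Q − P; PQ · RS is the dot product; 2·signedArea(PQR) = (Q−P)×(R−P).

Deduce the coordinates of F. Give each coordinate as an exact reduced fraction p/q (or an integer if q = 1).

1. F_x = -1275/53  [2·signedArea(FCE) = -3596/53 ∩ 2·signedArea(FAD) = 7192/53]
2. F_y = -620/53  [2·signedArea(FCE) = -3596/53 ∩ 2·signedArea(FAD) = 7192/53]
   → F = (-1275/53, -620/53)

F = (-1275/53, -620/53)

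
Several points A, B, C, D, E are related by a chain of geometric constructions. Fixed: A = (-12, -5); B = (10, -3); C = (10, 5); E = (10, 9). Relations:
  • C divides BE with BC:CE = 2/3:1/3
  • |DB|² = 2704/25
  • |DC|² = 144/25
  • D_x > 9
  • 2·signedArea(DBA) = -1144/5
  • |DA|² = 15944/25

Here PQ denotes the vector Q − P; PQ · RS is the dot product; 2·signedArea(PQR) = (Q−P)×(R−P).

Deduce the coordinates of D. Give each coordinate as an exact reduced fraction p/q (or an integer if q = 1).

1. D_x = 10  [line 2·x + -22·y + 714/5 = 0 ∩ |DA|² = 15944/25]
2. D_y = 37/5  [line 2·x + -22·y + 714/5 = 0 ∩ |DA|² = 15944/25]
   → D = (10, 37/5)

D = (10, 37/5)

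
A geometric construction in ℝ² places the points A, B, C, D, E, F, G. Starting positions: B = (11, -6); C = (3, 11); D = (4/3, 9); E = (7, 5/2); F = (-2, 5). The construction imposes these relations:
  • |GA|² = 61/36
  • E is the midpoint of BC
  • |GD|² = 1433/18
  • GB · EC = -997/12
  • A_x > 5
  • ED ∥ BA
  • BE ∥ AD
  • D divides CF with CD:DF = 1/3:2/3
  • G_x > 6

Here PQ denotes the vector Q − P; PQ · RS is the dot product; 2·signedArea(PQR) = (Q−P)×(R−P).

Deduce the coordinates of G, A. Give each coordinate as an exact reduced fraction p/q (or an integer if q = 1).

A = (16/3, 1/2)
G = (37/6, 3/2)

1. G_x = 37/6  [line 4·x + -17/2·y + -143/12 = 0 ∩ |GD|² = 1433/18]
2. G_y = 3/2  [line 4·x + -17/2·y + -143/12 = 0 ∩ |GD|² = 1433/18]
   → G = (37/6, 3/2)
3. A_x = 16/3  [BE ∥ AD ∩ ED ∥ BA]
4. A_y = 1/2  [BE ∥ AD ∩ ED ∥ BA]
   → A = (16/3, 1/2)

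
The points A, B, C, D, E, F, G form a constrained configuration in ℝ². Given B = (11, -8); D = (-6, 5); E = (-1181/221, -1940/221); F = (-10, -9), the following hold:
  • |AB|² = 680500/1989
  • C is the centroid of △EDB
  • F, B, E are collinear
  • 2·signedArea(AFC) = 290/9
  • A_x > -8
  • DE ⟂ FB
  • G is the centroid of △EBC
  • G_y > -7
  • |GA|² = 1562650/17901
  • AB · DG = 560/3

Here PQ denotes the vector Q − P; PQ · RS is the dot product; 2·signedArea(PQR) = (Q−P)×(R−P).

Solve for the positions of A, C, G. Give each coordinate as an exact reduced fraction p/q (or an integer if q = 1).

1. C_x = -76/663  [C is the centroid of △EDB]
2. C_y = -2603/663  [C is the centroid of △EDB]
   → C = (-76/663, -2603/663)
3. G_x = 3674/1989  [G is the centroid of △EBC]
4. G_y = -13727/1989  [G is the centroid of △EBC]
   → G = (3674/1989, -13727/1989)
5. A_x = -4717/663  [2·signedArea(AFC) = 290/9 ∩ AB · DG = 560/3]
6. A_y = -2824/663  [2·signedArea(AFC) = 290/9 ∩ AB · DG = 560/3]
   → A = (-4717/663, -2824/663)

A = (-4717/663, -2824/663)
C = (-76/663, -2603/663)
G = (3674/1989, -13727/1989)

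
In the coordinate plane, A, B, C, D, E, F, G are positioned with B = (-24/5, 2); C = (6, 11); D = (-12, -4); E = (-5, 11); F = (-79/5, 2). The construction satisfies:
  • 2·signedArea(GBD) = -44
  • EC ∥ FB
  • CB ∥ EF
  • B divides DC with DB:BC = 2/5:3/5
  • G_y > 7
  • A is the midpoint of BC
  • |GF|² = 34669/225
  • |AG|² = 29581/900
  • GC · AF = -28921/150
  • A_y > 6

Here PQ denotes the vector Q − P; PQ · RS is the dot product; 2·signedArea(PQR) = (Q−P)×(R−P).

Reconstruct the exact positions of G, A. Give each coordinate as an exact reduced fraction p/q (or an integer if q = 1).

1. G_x = -74/15  [line 6·x + -36/5·y + 436/5 = 0 ∩ |GF|² = 34669/225]
2. G_y = 8  [line 6·x + -36/5·y + 436/5 = 0 ∩ |GF|² = 34669/225]
   → G = (-74/15, 8)
3. A_x = 3/5  [GC · AF = -28921/150 ∩ A is the midpoint of BC]
4. A_y = 13/2  [GC · AF = -28921/150 ∩ A is the midpoint of BC]
   → A = (3/5, 13/2)

A = (3/5, 13/2)
G = (-74/15, 8)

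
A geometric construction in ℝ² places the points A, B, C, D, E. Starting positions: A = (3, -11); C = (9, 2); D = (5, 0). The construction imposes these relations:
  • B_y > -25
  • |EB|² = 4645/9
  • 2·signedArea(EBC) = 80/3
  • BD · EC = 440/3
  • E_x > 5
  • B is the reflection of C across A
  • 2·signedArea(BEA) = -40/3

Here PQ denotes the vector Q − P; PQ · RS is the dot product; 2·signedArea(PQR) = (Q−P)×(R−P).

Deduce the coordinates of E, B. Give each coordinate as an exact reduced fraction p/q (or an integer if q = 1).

1. B_x = -3  [B is the reflection of C across A]
2. B_y = -24  [B is the reflection of C across A]
   → B = (-3, -24)
3. E_x = 17/3  [2·signedArea(EBC) = 80/3 ∩ BD · EC = 440/3]
4. E_y = -3  [2·signedArea(EBC) = 80/3 ∩ BD · EC = 440/3]
   → E = (17/3, -3)

B = (-3, -24)
E = (17/3, -3)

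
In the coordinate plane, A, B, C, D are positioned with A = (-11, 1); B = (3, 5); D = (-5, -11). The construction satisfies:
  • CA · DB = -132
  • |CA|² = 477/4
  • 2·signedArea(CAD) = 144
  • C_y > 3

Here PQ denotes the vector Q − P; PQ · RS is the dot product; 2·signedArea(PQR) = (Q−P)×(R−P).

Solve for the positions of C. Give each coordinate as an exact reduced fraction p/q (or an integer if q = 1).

1. C_x = -1/2  [CA · DB = -132 ∩ 2·signedArea(CAD) = 144]
2. C_y = 4  [CA · DB = -132 ∩ 2·signedArea(CAD) = 144]
   → C = (-1/2, 4)

C = (-1/2, 4)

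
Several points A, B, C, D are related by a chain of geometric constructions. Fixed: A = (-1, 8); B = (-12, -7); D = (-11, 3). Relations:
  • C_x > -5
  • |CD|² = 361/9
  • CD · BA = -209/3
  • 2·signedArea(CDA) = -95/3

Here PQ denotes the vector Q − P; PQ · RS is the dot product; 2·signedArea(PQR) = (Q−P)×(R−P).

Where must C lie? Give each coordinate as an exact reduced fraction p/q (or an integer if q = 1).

C = (-14/3, 3)

1. C_x = -14/3  [CD · BA = -209/3 ∩ 2·signedArea(CDA) = -95/3]
2. C_y = 3  [CD · BA = -209/3 ∩ 2·signedArea(CDA) = -95/3]
   → C = (-14/3, 3)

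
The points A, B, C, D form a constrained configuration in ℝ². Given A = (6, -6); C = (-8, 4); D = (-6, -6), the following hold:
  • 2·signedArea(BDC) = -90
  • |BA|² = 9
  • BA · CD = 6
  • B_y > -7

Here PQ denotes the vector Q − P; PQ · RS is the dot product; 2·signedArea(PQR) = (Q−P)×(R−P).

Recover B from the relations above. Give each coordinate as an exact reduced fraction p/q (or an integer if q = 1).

B = (3, -6)

1. B_x = 3  [BA · CD = 6 ∩ 2·signedArea(BDC) = -90]
2. B_y = -6  [BA · CD = 6 ∩ 2·signedArea(BDC) = -90]
   → B = (3, -6)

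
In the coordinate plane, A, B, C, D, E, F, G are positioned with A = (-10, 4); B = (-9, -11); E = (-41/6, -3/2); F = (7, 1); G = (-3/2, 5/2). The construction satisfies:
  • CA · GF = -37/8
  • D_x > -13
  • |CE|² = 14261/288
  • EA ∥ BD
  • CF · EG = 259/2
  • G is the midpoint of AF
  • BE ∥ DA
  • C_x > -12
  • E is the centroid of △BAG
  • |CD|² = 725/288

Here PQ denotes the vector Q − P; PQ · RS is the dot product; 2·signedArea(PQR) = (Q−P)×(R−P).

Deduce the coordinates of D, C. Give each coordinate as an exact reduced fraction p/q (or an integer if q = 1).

1. D_x = -73/6  [BE ∥ DA ∩ EA ∥ BD]
2. D_y = -11/2  [BE ∥ DA ∩ EA ∥ BD]
   → D = (-73/6, -11/2)
3. C_x = -91/8  [CF · EG = 259/2 ∩ CA · GF = -37/8]
4. C_y = -55/8  [CF · EG = 259/2 ∩ CA · GF = -37/8]
   → C = (-91/8, -55/8)

C = (-91/8, -55/8)
D = (-73/6, -11/2)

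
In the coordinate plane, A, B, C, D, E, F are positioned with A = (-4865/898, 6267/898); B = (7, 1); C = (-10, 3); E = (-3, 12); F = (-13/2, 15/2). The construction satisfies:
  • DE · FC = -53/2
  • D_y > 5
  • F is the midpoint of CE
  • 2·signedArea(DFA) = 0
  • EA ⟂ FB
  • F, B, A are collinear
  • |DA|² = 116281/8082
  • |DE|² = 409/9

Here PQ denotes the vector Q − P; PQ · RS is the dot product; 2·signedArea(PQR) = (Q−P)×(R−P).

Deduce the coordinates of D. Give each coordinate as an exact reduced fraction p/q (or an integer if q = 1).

1. D_x = -2  [2·signedArea(DFA) = 0 ∩ DE · FC = -53/2]
2. D_y = 16/3  [2·signedArea(DFA) = 0 ∩ DE · FC = -53/2]
   → D = (-2, 16/3)

D = (-2, 16/3)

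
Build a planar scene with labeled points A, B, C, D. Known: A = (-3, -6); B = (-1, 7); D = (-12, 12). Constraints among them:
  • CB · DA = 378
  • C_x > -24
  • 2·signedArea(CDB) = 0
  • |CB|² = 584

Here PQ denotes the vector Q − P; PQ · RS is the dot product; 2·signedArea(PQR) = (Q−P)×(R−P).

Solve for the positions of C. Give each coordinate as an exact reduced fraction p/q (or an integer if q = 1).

C = (-23, 17)

1. C_x = -23  [2·signedArea(CDB) = 0 ∩ CB · DA = 378]
2. C_y = 17  [2·signedArea(CDB) = 0 ∩ CB · DA = 378]
   → C = (-23, 17)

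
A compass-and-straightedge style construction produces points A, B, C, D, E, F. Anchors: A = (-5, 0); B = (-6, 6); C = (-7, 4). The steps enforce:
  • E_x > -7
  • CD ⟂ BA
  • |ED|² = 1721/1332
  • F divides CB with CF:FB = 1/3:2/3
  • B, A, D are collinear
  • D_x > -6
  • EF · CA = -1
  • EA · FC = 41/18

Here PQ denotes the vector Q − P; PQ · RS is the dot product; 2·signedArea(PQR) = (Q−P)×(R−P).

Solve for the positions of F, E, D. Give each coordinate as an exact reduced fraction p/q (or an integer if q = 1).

D = (-211/37, 156/37)
E = (-41/6, 13/3)
F = (-20/3, 14/3)

1. F_x = -20/3  [F divides CB with CF:FB = 1/3:2/3]
2. F_y = 14/3  [F divides CB with CF:FB = 1/3:2/3]
   → F = (-20/3, 14/3)
3. E_x = -41/6  [EA · FC = 41/18 ∩ EF · CA = -1]
4. E_y = 13/3  [EA · FC = 41/18 ∩ EF · CA = -1]
   → E = (-41/6, 13/3)
5. D_x = -211/37  [B, A, D are collinear ∩ CD ⟂ BA]
6. D_y = 156/37  [B, A, D are collinear ∩ CD ⟂ BA]
   → D = (-211/37, 156/37)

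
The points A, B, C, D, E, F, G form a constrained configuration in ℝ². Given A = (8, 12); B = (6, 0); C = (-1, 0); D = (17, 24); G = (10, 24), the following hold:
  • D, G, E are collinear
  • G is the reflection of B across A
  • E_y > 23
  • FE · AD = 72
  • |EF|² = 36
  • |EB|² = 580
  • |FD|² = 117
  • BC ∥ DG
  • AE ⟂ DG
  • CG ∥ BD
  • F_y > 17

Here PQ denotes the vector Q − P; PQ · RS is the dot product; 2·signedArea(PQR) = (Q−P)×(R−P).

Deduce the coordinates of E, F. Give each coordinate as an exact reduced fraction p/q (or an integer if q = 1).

E = (8, 24)
F = (8, 18)

1. E_x = 8  [D, G, E are collinear ∩ AE ⟂ DG]
2. E_y = 24  [D, G, E are collinear ∩ AE ⟂ DG]
   → E = (8, 24)
3. F_x = 8  [line -9·x + -12·y + 288 = 0 ∩ |FD|² = 117]
4. F_y = 18  [line -9·x + -12·y + 288 = 0 ∩ |FD|² = 117]
   → F = (8, 18)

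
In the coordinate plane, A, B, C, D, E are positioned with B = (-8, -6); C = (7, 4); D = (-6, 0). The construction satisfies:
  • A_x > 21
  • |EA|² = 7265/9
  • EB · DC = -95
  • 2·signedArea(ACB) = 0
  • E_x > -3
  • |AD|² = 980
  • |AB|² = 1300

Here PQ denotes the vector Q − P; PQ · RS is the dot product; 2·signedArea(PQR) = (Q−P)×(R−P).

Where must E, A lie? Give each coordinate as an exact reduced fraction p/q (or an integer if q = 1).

A = (22, 14)
E = (-7/3, -2/3)

1. A_x = 22  [line 10·x + -15·y + -10 = 0 ∩ |AD|² = 980]
2. A_y = 14  [line 10·x + -15·y + -10 = 0 ∩ |AD|² = 980]
   → A = (22, 14)
3. E_x = -7/3  [line -13·x + -4·y + -33 = 0 ∩ |EA|² = 7265/9]
4. E_y = -2/3  [line -13·x + -4·y + -33 = 0 ∩ |EA|² = 7265/9]
   → E = (-7/3, -2/3)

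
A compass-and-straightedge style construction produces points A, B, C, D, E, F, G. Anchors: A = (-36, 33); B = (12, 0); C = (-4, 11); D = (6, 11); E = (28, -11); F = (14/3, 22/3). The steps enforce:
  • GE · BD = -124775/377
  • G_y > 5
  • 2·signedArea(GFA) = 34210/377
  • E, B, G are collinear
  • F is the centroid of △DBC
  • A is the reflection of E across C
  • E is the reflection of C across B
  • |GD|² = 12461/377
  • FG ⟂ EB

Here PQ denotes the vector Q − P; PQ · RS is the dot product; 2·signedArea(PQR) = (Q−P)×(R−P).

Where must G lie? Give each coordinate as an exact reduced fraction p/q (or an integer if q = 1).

1. G_x = 1356/377  [E, B, G are collinear ∩ FG ⟂ EB]
2. G_y = 2178/377  [E, B, G are collinear ∩ FG ⟂ EB]
   → G = (1356/377, 2178/377)

G = (1356/377, 2178/377)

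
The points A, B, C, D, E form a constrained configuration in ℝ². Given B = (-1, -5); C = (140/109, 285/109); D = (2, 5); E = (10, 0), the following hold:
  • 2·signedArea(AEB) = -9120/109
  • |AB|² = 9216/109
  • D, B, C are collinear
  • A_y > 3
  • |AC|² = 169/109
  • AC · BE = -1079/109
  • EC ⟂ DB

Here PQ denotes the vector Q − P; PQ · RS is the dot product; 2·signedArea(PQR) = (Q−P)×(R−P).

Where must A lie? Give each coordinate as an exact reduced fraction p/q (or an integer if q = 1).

1. A_x = 179/109  [AC · BE = -1079/109 ∩ 2·signedArea(AEB) = -9120/109]
2. A_y = 415/109  [AC · BE = -1079/109 ∩ 2·signedArea(AEB) = -9120/109]
   → A = (179/109, 415/109)

A = (179/109, 415/109)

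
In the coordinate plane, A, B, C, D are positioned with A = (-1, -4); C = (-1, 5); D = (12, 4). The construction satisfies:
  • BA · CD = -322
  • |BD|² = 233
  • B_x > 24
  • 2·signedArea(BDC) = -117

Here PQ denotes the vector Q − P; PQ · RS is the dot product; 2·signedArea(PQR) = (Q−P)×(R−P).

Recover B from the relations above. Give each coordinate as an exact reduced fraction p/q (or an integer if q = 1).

1. B_x = 25  [BA · CD = -322 ∩ 2·signedArea(BDC) = -117]
2. B_y = 12  [BA · CD = -322 ∩ 2·signedArea(BDC) = -117]
   → B = (25, 12)

B = (25, 12)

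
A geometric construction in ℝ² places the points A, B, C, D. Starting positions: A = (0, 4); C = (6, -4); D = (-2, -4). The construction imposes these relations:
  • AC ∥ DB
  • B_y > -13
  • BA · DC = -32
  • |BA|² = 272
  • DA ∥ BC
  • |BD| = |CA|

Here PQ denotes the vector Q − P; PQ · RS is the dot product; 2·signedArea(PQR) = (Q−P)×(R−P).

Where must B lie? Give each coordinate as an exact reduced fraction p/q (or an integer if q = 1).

1. B_x = 4  [DA ∥ BC ∩ AC ∥ DB]
2. B_y = -12  [DA ∥ BC ∩ AC ∥ DB]
   → B = (4, -12)

B = (4, -12)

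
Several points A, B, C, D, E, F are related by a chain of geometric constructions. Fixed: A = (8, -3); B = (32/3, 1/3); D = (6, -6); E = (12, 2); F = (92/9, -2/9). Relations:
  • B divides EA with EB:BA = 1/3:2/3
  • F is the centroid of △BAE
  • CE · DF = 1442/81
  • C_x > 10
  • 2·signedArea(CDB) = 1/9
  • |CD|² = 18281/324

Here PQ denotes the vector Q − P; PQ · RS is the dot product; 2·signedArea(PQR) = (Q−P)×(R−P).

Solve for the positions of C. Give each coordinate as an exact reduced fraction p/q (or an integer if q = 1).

1. C_x = 94/9  [2·signedArea(CDB) = 1/9 ∩ CE · DF = 1442/81]
2. C_y = 1/18  [2·signedArea(CDB) = 1/9 ∩ CE · DF = 1442/81]
   → C = (94/9, 1/18)

C = (94/9, 1/18)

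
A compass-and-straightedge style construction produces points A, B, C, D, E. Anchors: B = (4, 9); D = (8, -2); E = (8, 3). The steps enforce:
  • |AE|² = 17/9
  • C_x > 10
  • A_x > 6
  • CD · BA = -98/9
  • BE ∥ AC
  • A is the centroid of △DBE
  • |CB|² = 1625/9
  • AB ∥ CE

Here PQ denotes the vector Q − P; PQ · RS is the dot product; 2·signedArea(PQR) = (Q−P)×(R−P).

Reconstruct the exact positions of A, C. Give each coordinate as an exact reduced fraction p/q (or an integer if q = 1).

A = (20/3, 10/3)
C = (32/3, -8/3)

1. A_x = 20/3  [A is the centroid of △DBE]
2. A_y = 10/3  [A is the centroid of △DBE]
   → A = (20/3, 10/3)
3. C_x = 32/3  [AB ∥ CE ∩ BE ∥ AC]
4. C_y = -8/3  [AB ∥ CE ∩ BE ∥ AC]
   → C = (32/3, -8/3)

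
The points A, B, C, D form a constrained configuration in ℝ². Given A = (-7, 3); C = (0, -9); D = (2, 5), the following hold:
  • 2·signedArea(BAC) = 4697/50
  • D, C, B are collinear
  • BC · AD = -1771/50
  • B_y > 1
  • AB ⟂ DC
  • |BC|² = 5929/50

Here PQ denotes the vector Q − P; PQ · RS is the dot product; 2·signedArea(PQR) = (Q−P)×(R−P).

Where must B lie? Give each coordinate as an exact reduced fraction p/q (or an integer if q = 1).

B = (77/50, 89/50)

1. B_x = 77/50  [D, C, B are collinear ∩ AB ⟂ DC]
2. B_y = 89/50  [D, C, B are collinear ∩ AB ⟂ DC]
   → B = (77/50, 89/50)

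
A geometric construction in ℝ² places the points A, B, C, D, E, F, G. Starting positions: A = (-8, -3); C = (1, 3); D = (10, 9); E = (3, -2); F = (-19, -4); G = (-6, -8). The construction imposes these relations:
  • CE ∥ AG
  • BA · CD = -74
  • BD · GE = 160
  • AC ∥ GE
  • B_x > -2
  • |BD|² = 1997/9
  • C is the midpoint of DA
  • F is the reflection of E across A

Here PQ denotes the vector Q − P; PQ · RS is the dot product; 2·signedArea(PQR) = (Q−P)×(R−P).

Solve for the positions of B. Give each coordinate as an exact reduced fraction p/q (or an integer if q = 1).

B = (-4/3, -2/3)

1. B_x = -4/3  [line -9·x + -6·y + -16 = 0 ∩ |BD|² = 1997/9]
2. B_y = -2/3  [line -9·x + -6·y + -16 = 0 ∩ |BD|² = 1997/9]
   → B = (-4/3, -2/3)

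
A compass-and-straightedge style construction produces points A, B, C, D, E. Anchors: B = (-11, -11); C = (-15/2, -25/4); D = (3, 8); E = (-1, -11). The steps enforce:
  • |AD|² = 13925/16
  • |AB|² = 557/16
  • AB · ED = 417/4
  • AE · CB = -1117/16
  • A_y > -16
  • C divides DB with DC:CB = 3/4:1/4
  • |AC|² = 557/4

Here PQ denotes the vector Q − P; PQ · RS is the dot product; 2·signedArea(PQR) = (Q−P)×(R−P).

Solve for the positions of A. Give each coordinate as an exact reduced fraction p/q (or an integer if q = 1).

A = (-29/2, -63/4)

1. A_x = -29/2  [AE · CB = -1117/16 ∩ AB · ED = 417/4]
2. A_y = -63/4  [AE · CB = -1117/16 ∩ AB · ED = 417/4]
   → A = (-29/2, -63/4)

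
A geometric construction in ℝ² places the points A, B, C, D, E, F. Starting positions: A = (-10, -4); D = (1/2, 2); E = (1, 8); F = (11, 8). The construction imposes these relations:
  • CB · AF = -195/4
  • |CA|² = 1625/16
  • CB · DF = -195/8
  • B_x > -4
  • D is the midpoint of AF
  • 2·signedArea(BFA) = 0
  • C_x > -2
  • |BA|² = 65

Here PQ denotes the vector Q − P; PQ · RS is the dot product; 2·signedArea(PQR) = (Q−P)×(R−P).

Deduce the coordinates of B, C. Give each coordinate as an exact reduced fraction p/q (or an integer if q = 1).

1. B_x = -3  [line 12·x + -21·y + 36 = 0 ∩ |BA|² = 65]
2. B_y = 0  [line 12·x + -21·y + 36 = 0 ∩ |BA|² = 65]
   → B = (-3, 0)
3. C_x = -5/4  [line -21·x + -12·y + -57/4 = 0 ∩ |CA|² = 1625/16]
4. C_y = 1  [line -21·x + -12·y + -57/4 = 0 ∩ |CA|² = 1625/16]
   → C = (-5/4, 1)

B = (-3, 0)
C = (-5/4, 1)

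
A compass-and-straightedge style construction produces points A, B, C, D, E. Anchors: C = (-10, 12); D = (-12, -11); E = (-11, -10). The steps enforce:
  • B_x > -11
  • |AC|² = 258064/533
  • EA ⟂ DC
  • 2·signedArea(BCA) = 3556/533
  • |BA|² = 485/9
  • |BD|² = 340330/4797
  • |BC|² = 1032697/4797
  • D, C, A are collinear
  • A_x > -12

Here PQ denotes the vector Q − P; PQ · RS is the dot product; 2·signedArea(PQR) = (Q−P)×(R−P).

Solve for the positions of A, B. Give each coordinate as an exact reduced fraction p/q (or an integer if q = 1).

1. A_x = -6346/533  [D, C, A are collinear ∩ EA ⟂ DC]
2. A_y = -5288/533  [D, C, A are collinear ∩ EA ⟂ DC]
   → A = (-6346/533, -5288/533)
3. B_x = -17539/1599  [line 11684/533·x + -1016/533·y + 9652/41 = 0 ∩ |BA|² = 485/9]
4. B_y = -4222/1599  [line 11684/533·x + -1016/533·y + 9652/41 = 0 ∩ |BA|² = 485/9]
   → B = (-17539/1599, -4222/1599)

A = (-6346/533, -5288/533)
B = (-17539/1599, -4222/1599)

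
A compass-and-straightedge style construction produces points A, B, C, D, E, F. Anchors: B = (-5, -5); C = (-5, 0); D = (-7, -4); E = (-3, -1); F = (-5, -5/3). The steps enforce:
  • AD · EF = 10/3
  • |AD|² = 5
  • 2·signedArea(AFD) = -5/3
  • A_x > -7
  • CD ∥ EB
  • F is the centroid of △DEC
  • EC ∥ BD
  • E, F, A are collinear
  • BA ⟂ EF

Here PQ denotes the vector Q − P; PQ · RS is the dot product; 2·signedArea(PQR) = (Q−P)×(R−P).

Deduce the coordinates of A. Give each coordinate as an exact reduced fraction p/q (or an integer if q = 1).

1. A_x = -6  [E, F, A are collinear ∩ BA ⟂ EF]
2. A_y = -2  [E, F, A are collinear ∩ BA ⟂ EF]
   → A = (-6, -2)

A = (-6, -2)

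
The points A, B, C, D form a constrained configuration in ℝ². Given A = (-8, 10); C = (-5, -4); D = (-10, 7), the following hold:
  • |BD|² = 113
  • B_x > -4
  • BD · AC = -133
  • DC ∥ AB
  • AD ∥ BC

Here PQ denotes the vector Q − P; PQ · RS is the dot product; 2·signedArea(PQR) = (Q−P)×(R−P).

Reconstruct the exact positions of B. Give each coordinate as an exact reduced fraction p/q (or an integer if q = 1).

1. B_x = -3  [AD ∥ BC ∩ DC ∥ AB]
2. B_y = -1  [AD ∥ BC ∩ DC ∥ AB]
   → B = (-3, -1)

B = (-3, -1)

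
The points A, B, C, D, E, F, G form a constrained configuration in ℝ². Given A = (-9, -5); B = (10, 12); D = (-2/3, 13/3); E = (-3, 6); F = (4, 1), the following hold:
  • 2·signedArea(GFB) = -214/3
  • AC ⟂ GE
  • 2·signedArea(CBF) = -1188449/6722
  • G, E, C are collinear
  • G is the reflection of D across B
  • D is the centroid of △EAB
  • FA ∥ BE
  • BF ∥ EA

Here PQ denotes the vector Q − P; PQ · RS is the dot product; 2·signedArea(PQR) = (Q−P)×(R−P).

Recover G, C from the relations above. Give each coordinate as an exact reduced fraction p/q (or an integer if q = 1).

1. G_x = 62/3  [G is the reflection of D across B]
2. G_y = 59/3  [G is the reflection of D across B]
   → G = (62/3, 59/3)
3. C_x = -82433/6722  [G, E, C are collinear ∩ AC ⟂ GE]
4. C_y = 4375/6722  [G, E, C are collinear ∩ AC ⟂ GE]
   → C = (-82433/6722, 4375/6722)

C = (-82433/6722, 4375/6722)
G = (62/3, 59/3)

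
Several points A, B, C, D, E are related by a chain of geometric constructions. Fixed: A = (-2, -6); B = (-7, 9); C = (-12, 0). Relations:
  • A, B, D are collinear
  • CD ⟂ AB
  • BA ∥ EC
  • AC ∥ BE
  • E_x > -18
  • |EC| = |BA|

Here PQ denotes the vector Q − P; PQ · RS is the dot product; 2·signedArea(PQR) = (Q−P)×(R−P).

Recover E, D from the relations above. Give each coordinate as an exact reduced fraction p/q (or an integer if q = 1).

1. E_x = -17  [BA ∥ EC ∩ AC ∥ BE]
2. E_y = 15  [BA ∥ EC ∩ AC ∥ BE]
   → E = (-17, 15)
3. D_x = -24/5  [A, B, D are collinear ∩ CD ⟂ AB]
4. D_y = 12/5  [A, B, D are collinear ∩ CD ⟂ AB]
   → D = (-24/5, 12/5)

D = (-24/5, 12/5)
E = (-17, 15)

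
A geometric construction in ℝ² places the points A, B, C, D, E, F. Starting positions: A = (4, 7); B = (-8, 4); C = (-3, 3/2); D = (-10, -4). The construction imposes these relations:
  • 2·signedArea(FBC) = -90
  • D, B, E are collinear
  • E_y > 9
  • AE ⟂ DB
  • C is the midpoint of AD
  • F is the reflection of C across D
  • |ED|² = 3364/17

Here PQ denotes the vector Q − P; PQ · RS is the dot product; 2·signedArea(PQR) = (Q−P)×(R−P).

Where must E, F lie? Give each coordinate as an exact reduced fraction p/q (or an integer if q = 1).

1. E_x = -112/17  [D, B, E are collinear ∩ AE ⟂ DB]
2. E_y = 164/17  [D, B, E are collinear ∩ AE ⟂ DB]
   → E = (-112/17, 164/17)
3. F_x = -17  [F is the reflection of C across D]
4. F_y = -19/2  [F is the reflection of C across D]
   → F = (-17, -19/2)

E = (-112/17, 164/17)
F = (-17, -19/2)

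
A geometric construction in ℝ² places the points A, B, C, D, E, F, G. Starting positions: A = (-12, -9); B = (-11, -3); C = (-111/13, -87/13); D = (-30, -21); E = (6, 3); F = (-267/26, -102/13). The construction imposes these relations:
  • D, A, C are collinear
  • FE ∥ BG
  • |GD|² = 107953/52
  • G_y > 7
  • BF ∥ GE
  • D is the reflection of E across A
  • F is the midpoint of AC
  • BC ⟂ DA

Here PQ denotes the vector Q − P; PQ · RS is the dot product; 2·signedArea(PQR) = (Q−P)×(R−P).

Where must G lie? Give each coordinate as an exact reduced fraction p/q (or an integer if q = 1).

1. G_x = 137/26  [BF ∥ GE ∩ FE ∥ BG]
2. G_y = 102/13  [BF ∥ GE ∩ FE ∥ BG]
   → G = (137/26, 102/13)

G = (137/26, 102/13)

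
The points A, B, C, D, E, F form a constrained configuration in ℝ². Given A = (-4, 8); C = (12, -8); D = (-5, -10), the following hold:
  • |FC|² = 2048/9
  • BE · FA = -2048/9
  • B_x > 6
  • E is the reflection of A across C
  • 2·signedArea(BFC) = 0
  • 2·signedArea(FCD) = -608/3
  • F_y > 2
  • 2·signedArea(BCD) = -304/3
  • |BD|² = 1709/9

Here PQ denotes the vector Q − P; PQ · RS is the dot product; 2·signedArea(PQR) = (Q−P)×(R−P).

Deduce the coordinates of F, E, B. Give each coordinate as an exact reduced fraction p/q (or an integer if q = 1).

B = (20/3, -8/3)
E = (28, -24)
F = (4/3, 8/3)

1. E_x = 28  [E is the reflection of A across C]
2. E_y = -24  [E is the reflection of A across C]
   → E = (28, -24)
3. B_x = 20/3  [line 2·x + -17·y + -176/3 = 0 ∩ |BD|² = 1709/9]
4. B_y = -8/3  [line 2·x + -17·y + -176/3 = 0 ∩ |BD|² = 1709/9]
   → B = (20/3, -8/3)
5. F_x = 4/3  [2·signedArea(FCD) = -608/3 ∩ 2·signedArea(BFC) = 0]
6. F_y = 8/3  [2·signedArea(FCD) = -608/3 ∩ 2·signedArea(BFC) = 0]
   → F = (4/3, 8/3)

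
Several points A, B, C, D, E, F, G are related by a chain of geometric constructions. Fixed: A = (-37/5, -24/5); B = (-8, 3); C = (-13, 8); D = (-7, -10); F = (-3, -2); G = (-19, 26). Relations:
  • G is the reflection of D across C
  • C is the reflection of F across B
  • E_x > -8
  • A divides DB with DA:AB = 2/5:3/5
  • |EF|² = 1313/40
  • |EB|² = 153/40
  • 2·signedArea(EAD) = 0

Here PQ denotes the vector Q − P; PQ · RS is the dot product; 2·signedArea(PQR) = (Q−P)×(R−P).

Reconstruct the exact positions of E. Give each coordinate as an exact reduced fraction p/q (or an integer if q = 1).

1. E_x = -157/20  [line 26/5·x + 2/5·y + 202/5 = 0 ∩ |EB|² = 153/40]
2. E_y = 21/20  [line 26/5·x + 2/5·y + 202/5 = 0 ∩ |EB|² = 153/40]
   → E = (-157/20, 21/20)

E = (-157/20, 21/20)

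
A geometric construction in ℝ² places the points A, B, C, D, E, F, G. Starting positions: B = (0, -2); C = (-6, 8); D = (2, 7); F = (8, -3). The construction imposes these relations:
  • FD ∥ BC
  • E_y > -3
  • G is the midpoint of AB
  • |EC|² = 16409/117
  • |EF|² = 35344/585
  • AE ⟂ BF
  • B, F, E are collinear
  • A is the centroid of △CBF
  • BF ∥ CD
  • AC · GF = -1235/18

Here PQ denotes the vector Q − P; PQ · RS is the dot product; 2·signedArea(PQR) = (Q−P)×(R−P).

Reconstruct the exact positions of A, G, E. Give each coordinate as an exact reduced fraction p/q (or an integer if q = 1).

A = (2/3, 1)
E = (56/195, -397/195)
G = (1/3, -1/2)

1. A_x = 2/3  [A is the centroid of △CBF]
2. A_y = 1  [A is the centroid of △CBF]
   → A = (2/3, 1)
3. G_x = 1/3  [G is the midpoint of AB]
4. G_y = -1/2  [G is the midpoint of AB]
   → G = (1/3, -1/2)
5. E_x = 56/195  [B, F, E are collinear ∩ AE ⟂ BF]
6. E_y = -397/195  [B, F, E are collinear ∩ AE ⟂ BF]
   → E = (56/195, -397/195)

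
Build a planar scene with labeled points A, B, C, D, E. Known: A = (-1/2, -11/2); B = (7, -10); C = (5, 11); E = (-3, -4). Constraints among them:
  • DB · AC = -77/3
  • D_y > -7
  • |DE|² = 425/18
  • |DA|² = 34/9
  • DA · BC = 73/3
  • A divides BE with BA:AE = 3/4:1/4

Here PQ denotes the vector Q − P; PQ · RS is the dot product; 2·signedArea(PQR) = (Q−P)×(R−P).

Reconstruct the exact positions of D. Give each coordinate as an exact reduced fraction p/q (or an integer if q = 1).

D = (7/6, -13/2)

1. D_x = 7/6  [DA · BC = 73/3 ∩ DB · AC = -77/3]
2. D_y = -13/2  [DA · BC = 73/3 ∩ DB · AC = -77/3]
   → D = (7/6, -13/2)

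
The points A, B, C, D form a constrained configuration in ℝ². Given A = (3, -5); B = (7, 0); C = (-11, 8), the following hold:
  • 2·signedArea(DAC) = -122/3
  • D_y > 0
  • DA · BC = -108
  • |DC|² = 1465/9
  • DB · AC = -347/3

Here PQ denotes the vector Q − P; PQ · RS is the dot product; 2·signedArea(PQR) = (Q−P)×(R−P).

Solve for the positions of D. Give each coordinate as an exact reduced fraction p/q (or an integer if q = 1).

D = (-1/3, 1)

1. D_x = -1/3  [2·signedArea(DAC) = -122/3 ∩ DB · AC = -347/3]
2. D_y = 1  [2·signedArea(DAC) = -122/3 ∩ DB · AC = -347/3]
   → D = (-1/3, 1)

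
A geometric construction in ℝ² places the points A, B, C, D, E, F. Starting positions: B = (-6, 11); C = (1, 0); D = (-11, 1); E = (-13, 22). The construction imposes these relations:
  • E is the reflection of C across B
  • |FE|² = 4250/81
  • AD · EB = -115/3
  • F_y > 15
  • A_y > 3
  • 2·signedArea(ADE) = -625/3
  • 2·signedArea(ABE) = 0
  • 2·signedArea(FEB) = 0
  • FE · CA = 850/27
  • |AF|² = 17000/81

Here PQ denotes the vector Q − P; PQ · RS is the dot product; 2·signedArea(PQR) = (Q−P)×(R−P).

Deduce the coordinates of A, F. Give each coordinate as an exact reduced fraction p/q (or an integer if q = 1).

A = (-4/3, 11/3)
F = (-82/9, 143/9)

1. A_x = -4/3  [2·signedArea(ABE) = 0 ∩ AD · EB = -115/3]
2. A_y = 11/3  [2·signedArea(ABE) = 0 ∩ AD · EB = -115/3]
   → A = (-4/3, 11/3)
3. F_x = -82/9  [2·signedArea(FEB) = 0 ∩ FE · CA = 850/27]
4. F_y = 143/9  [2·signedArea(FEB) = 0 ∩ FE · CA = 850/27]
   → F = (-82/9, 143/9)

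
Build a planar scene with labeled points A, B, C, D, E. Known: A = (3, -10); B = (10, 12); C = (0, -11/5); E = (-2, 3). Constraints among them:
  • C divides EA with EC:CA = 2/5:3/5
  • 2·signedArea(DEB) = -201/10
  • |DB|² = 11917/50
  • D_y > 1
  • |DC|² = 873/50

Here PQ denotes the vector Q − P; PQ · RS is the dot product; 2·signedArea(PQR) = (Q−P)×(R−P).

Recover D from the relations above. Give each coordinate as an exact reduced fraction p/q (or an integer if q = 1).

D = (-3/2, 17/10)

1. D_x = -3/2  [line -9·x + 12·y + -339/10 = 0 ∩ |DC|² = 873/50]
2. D_y = 17/10  [line -9·x + 12·y + -339/10 = 0 ∩ |DC|² = 873/50]
   → D = (-3/2, 17/10)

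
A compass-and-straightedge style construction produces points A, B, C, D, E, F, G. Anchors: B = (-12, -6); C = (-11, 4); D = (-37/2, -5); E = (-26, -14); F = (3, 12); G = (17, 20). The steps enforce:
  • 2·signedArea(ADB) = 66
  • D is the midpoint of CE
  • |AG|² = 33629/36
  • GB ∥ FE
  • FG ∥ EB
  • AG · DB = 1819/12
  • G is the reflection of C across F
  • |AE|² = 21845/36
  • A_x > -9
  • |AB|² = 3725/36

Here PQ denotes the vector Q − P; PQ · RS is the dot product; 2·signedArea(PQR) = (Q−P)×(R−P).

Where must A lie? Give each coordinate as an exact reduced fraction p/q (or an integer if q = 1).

A = (-53/6, 11/3)

1. A_x = -53/6  [2·signedArea(ADB) = 66 ∩ AG · DB = 1819/12]
2. A_y = 11/3  [2·signedArea(ADB) = 66 ∩ AG · DB = 1819/12]
   → A = (-53/6, 11/3)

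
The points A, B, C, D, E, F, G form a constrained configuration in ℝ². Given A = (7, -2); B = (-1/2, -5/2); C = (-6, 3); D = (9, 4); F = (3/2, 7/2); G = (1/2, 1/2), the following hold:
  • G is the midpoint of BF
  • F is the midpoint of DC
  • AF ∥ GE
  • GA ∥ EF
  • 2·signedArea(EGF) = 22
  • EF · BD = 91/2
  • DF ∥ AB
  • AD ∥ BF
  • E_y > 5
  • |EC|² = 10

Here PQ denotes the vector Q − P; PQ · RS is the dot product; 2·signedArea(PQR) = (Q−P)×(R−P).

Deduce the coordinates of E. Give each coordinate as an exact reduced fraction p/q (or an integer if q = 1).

E = (-5, 6)

1. E_x = -5  [GA ∥ EF ∩ AF ∥ GE]
2. E_y = 6  [GA ∥ EF ∩ AF ∥ GE]
   → E = (-5, 6)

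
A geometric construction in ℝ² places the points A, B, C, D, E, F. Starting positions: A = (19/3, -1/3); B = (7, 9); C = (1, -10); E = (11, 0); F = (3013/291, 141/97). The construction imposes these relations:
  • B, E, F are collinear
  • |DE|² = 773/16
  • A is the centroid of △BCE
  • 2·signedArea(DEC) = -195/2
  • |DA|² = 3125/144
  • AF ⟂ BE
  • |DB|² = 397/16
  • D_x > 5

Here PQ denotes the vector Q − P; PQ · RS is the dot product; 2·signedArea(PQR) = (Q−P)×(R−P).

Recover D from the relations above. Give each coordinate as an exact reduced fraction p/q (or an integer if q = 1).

D = (11/2, 17/4)

1. D_x = 11/2  [line 10·x + -10·y + -25/2 = 0 ∩ |DA|² = 3125/144]
2. D_y = 17/4  [line 10·x + -10·y + -25/2 = 0 ∩ |DA|² = 3125/144]
   → D = (11/2, 17/4)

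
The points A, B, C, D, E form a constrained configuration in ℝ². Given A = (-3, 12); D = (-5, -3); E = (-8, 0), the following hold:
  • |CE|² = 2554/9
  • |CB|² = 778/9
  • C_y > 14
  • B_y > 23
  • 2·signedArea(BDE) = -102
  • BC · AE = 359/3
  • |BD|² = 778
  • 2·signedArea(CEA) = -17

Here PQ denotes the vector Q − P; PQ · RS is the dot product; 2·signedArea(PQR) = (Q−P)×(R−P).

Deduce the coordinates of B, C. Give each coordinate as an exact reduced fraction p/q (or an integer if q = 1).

B = (2, 24)
C = (-1/3, 15)

1. B_x = 2  [line -3·x + -3·y + 78 = 0 ∩ |BD|² = 778]
2. B_y = 24  [line -3·x + -3·y + 78 = 0 ∩ |BD|² = 778]
   → B = (2, 24)
3. C_x = -1/3  [2·signedArea(CEA) = -17 ∩ BC · AE = 359/3]
4. C_y = 15  [2·signedArea(CEA) = -17 ∩ BC · AE = 359/3]
   → C = (-1/3, 15)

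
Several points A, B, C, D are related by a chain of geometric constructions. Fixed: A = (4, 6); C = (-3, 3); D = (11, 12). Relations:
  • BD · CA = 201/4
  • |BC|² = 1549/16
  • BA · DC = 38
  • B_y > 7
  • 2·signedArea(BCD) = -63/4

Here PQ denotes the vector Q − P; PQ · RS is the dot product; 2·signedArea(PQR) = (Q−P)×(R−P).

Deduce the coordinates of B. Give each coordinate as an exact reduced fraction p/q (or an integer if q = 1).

1. B_x = 23/4  [2·signedArea(BCD) = -63/4 ∩ BA · DC = 38]
2. B_y = 15/2  [2·signedArea(BCD) = -63/4 ∩ BA · DC = 38]
   → B = (23/4, 15/2)

B = (23/4, 15/2)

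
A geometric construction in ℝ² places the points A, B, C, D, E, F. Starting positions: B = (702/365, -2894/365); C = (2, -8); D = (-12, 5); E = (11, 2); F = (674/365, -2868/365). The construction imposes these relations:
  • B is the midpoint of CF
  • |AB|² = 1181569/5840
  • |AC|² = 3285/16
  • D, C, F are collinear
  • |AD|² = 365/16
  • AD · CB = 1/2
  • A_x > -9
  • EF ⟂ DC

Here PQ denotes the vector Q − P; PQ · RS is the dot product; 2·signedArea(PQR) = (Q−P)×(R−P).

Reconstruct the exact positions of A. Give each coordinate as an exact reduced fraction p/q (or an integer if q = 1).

A = (-17/2, 7/4)

1. A_x = -17/2  [line 28/365·x + -26/365·y + 567/730 = 0 ∩ |AC|² = 3285/16]
2. A_y = 7/4  [line 28/365·x + -26/365·y + 567/730 = 0 ∩ |AC|² = 3285/16]
   → A = (-17/2, 7/4)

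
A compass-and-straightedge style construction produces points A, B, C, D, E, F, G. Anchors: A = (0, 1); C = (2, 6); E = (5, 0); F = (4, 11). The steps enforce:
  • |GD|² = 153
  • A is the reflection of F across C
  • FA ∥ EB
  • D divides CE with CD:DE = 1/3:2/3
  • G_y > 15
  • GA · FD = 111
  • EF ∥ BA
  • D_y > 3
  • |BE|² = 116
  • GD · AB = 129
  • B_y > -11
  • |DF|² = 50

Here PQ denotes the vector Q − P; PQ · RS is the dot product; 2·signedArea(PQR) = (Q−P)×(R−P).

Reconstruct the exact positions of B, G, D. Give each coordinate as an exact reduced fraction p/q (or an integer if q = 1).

B = (1, -10)
D = (3, 4)
G = (6, 16)

1. B_x = 1  [EF ∥ BA ∩ FA ∥ EB]
2. B_y = -10  [EF ∥ BA ∩ FA ∥ EB]
   → B = (1, -10)
3. D_x = 3  [D divides CE with CD:DE = 1/3:2/3]
4. D_y = 4  [D divides CE with CD:DE = 1/3:2/3]
   → D = (3, 4)
5. G_x = 6  [GA · FD = 111 ∩ GD · AB = 129]
6. G_y = 16  [GA · FD = 111 ∩ GD · AB = 129]
   → G = (6, 16)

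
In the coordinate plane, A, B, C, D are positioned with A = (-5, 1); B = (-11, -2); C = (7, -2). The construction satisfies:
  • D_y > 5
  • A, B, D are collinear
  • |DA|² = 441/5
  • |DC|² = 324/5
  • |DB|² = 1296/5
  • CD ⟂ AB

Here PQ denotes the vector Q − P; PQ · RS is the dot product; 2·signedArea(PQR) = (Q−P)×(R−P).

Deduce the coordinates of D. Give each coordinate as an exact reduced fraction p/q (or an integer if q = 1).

D = (17/5, 26/5)

1. D_x = 17/5  [A, B, D are collinear ∩ CD ⟂ AB]
2. D_y = 26/5  [A, B, D are collinear ∩ CD ⟂ AB]
   → D = (17/5, 26/5)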